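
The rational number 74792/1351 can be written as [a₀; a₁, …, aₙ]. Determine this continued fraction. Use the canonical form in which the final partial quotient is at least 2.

[55; 2, 1, 3, 2, 2, 1, 15]

⌊74792/1351⌋ = 55, remainder 487
⌊1351/487⌋ = 2, remainder 377
⌊487/377⌋ = 1, remainder 110
⌊377/110⌋ = 3, remainder 47
⌊110/47⌋ = 2, remainder 16
⌊47/16⌋ = 2, remainder 15
⌊16/15⌋ = 1, remainder 1
⌊15/1⌋ = 15, remainder 0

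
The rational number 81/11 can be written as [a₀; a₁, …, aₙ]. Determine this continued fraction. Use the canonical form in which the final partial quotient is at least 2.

81 ÷ 11 → quotient 7, remainder 4
11 ÷ 4 → quotient 2, remainder 3
4 ÷ 3 → quotient 1, remainder 1
3 ÷ 1 → quotient 3, remainder 0

[7; 2, 1, 3]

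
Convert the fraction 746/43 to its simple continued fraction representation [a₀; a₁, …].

[17; 2, 1, 6, 2]

Repeatedly divide and take the remainder:
746 ÷ 43 → quotient 17, remainder 15
43 ÷ 15 → quotient 2, remainder 13
15 ÷ 13 → quotient 1, remainder 2
13 ÷ 2 → quotient 6, remainder 1
2 ÷ 1 → quotient 2, remainder 0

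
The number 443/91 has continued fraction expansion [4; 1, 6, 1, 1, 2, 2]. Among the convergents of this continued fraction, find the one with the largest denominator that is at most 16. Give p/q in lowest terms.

List convergents until the denominator exceeds the bound:
a_0 = 4: 4/1  (≤ bound)
a_1 = 1: 5/1  (≤ bound)
a_2 = 6: 34/7  (≤ bound)
a_3 = 1: 39/8  (≤ bound)
a_4 = 1: 73/15  (≤ bound)
a_5 = 2: 185/38  (> 16, stop)

73/15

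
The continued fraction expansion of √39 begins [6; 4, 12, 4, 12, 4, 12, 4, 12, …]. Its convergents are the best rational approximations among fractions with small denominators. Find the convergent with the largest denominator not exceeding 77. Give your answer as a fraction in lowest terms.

List convergents until the denominator exceeds the bound:
a_0 = 6: 6/1  (≤ bound)
a_1 = 4: 25/4  (≤ bound)
a_2 = 12: 306/49  (≤ bound)
a_3 = 4: 1249/200  (> 77, stop)

306/49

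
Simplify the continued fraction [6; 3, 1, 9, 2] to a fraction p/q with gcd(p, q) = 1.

Start with 2.
9 + 1/(2/1) = 9 + 1/2 = 19/2
1 + 1/(19/2) = 1 + 2/19 = 21/19
3 + 1/(21/19) = 3 + 19/21 = 82/21
6 + 1/(82/21) = 6 + 21/82 = 513/82

513/82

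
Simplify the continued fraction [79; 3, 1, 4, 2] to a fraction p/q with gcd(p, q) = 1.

3329/42

Start with 2.
4 + 1/(2/1) = 4 + 1/2 = 9/2
1 + 1/(9/2) = 1 + 2/9 = 11/9
3 + 1/(11/9) = 3 + 9/11 = 42/11
79 + 1/(42/11) = 79 + 11/42 = 3329/42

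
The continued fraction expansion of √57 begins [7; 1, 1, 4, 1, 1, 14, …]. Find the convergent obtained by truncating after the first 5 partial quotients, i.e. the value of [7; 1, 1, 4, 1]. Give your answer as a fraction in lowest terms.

Start with 1.
4 + 1/(1/1) = 4 + 1/1 = 5/1
1 + 1/(5/1) = 1 + 1/5 = 6/5
1 + 1/(6/5) = 1 + 5/6 = 11/6
7 + 1/(11/6) = 7 + 6/11 = 83/11

83/11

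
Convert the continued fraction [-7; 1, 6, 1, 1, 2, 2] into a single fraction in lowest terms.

-558/91

Start with 2.
2 + 1/(2/1) = 2 + 1/2 = 5/2
1 + 1/(5/2) = 1 + 2/5 = 7/5
1 + 1/(7/5) = 1 + 5/7 = 12/7
6 + 1/(12/7) = 6 + 7/12 = 79/12
1 + 1/(79/12) = 1 + 12/79 = 91/79
-7 + 1/(91/79) = -7 + 79/91 = -558/91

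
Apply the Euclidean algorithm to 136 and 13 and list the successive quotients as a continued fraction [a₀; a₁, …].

Repeatedly divide and take the remainder:
136 ÷ 13 → quotient 10, remainder 6
13 ÷ 6 → quotient 2, remainder 1
6 ÷ 1 → quotient 6, remainder 0

[10; 2, 6]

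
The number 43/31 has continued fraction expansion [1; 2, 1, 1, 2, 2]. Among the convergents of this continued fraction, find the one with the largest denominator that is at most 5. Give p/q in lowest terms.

7/5

List convergents until the denominator exceeds the bound:
a_0 = 1: 1/1  (≤ bound)
a_1 = 2: 3/2  (≤ bound)
a_2 = 1: 4/3  (≤ bound)
a_3 = 1: 7/5  (≤ bound)
a_4 = 2: 18/13  (> 5, stop)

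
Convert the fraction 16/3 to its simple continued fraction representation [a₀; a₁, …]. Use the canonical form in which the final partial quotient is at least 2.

[5; 3]

16 = 5·3 + 1, so a_0 = 5
3 = 3·1 + 0, so a_1 = 3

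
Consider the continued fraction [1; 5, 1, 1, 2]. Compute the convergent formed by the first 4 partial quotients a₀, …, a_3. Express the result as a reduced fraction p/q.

13/11

Starting at the tail and folding back:
Start with 1.
1 + 1/(1/1) = 1 + 1/1 = 2/1
5 + 1/(2/1) = 5 + 1/2 = 11/2
1 + 1/(11/2) = 1 + 2/11 = 13/11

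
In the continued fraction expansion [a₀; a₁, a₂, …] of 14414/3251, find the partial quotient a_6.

14414 = 4·3251 + 1410, so a_0 = 4
3251 = 2·1410 + 431, so a_1 = 2
1410 = 3·431 + 117, so a_2 = 3
431 = 3·117 + 80, so a_3 = 3
117 = 1·80 + 37, so a_4 = 1
80 = 2·37 + 6, so a_5 = 2
37 = 6·6 + 1, so a_6 = 6

6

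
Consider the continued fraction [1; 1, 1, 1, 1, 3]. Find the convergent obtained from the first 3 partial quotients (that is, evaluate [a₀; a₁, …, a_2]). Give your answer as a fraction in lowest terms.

Start with 1.
1 + 1/(1/1) = 1 + 1/1 = 2/1
1 + 1/(2/1) = 1 + 1/2 = 3/2

3/2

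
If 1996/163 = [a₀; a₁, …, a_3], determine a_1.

⌊1996/163⌋ = 12, remainder 40
⌊163/40⌋ = 4, remainder 3

4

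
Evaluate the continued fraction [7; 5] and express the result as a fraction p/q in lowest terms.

Build up convergents one term at a time:
a_0 = 7: 7/1
a_1 = 5: 36/5

36/5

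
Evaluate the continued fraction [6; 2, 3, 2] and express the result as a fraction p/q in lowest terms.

a_0 = 6: 6/1
a_1 = 2: 13/2
a_2 = 3: 45/7
a_3 = 2: 103/16

103/16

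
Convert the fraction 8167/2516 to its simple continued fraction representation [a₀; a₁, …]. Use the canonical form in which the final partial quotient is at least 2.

[3; 4, 15, 2, 9, 2]

8167 = 3·2516 + 619, so a_0 = 3
2516 = 4·619 + 40, so a_1 = 4
619 = 15·40 + 19, so a_2 = 15
40 = 2·19 + 2, so a_3 = 2
19 = 9·2 + 1, so a_4 = 9
2 = 2·1 + 0, so a_5 = 2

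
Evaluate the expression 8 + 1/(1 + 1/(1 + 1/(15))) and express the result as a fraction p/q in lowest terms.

Build up convergents one term at a time:
a_0 = 8: 8/1
a_1 = 1: 9/1
a_2 = 1: 17/2
a_3 = 15: 264/31

264/31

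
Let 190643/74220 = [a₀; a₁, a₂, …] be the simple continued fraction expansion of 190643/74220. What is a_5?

1

Apply division with remainder until the remainder is 0:
⌊190643/74220⌋ = 2, remainder 42203
⌊74220/42203⌋ = 1, remainder 32017
⌊42203/32017⌋ = 1, remainder 10186
⌊32017/10186⌋ = 3, remainder 1459
⌊10186/1459⌋ = 6, remainder 1432
⌊1459/1432⌋ = 1, remainder 27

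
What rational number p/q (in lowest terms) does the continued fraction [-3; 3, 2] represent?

Start with 2.
3 + 1/(2/1) = 3 + 1/2 = 7/2
-3 + 1/(7/2) = -3 + 2/7 = -19/7

-19/7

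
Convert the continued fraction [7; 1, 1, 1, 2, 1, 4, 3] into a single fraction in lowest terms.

Use the convergent recurrence hₖ = aₖ·hₖ₋₁ + hₖ₋₂ (and likewise for the denominators kₖ):
a_0 = 7: 7/1
a_1 = 1: 8/1
a_2 = 1: 15/2
a_3 = 1: 23/3
a_4 = 2: 61/8
a_5 = 1: 84/11
a_6 = 4: 397/52
a_7 = 3: 1275/167

1275/167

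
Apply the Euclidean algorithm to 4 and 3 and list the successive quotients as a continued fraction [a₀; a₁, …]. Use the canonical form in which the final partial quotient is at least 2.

Run the Euclidean algorithm, recording each quotient:
4 = 1·3 + 1, so a_0 = 1
3 = 3·1 + 0, so a_1 = 3

[1; 3]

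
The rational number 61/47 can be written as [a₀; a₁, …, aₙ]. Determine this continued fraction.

61 ÷ 47 → quotient 1, remainder 14
47 ÷ 14 → quotient 3, remainder 5
14 ÷ 5 → quotient 2, remainder 4
5 ÷ 4 → quotient 1, remainder 1
4 ÷ 1 → quotient 4, remainder 0

[1; 3, 2, 1, 4]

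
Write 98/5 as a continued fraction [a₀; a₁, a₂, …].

⌊98/5⌋ = 19, remainder 3
⌊5/3⌋ = 1, remainder 2
⌊3/2⌋ = 1, remainder 1
⌊2/1⌋ = 2, remainder 0

[19; 1, 1, 2]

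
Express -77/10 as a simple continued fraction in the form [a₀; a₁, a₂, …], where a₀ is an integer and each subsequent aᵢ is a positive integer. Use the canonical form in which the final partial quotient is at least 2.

[-8; 3, 3]

Repeatedly divide and take the remainder:
⌊-77/10⌋ = -8, remainder 3
⌊10/3⌋ = 3, remainder 1
⌊3/1⌋ = 3, remainder 0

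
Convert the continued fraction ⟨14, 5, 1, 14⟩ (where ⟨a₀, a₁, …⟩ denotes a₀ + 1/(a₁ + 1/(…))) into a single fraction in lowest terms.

Build up convergents one term at a time:
a_0 = 14: 14/1
a_1 = 5: 71/5
a_2 = 1: 85/6
a_3 = 14: 1261/89

1261/89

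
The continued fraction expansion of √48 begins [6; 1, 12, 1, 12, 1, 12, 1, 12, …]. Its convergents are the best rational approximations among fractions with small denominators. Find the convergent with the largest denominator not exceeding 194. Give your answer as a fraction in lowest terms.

1254/181

a_0 = 6: 6/1  (≤ bound)
a_1 = 1: 7/1  (≤ bound)
a_2 = 12: 90/13  (≤ bound)
a_3 = 1: 97/14  (≤ bound)
a_4 = 12: 1254/181  (≤ bound)
a_5 = 1: 1351/195  (> 194, stop)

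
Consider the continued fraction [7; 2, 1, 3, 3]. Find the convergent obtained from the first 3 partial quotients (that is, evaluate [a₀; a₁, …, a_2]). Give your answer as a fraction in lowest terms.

Start with 1.
2 + 1/(1/1) = 2 + 1/1 = 3/1
7 + 1/(3/1) = 7 + 1/3 = 22/3

22/3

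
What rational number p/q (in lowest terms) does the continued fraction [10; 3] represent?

31/3

Start with 3.
10 + 1/(3/1) = 10 + 1/3 = 31/3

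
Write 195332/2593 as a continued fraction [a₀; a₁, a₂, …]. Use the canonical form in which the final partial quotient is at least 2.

195332 = 75·2593 + 857, so a_0 = 75
2593 = 3·857 + 22, so a_1 = 3
857 = 38·22 + 21, so a_2 = 38
22 = 1·21 + 1, so a_3 = 1
21 = 21·1 + 0, so a_4 = 21

[75; 3, 38, 1, 21]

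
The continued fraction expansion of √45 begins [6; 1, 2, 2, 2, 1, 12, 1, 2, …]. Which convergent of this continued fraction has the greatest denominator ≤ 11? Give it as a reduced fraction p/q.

List convergents until the denominator exceeds the bound:
a_0 = 6: 6/1  (≤ bound)
a_1 = 1: 7/1  (≤ bound)
a_2 = 2: 20/3  (≤ bound)
a_3 = 2: 47/7  (≤ bound)
a_4 = 2: 114/17  (> 11, stop)

47/7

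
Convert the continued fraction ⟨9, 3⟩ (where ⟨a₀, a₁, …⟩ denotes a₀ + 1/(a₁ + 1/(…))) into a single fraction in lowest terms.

28/3

a_0 = 9: 9/1
a_1 = 3: 28/3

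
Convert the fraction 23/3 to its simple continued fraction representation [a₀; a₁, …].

⌊23/3⌋ = 7, remainder 2
⌊3/2⌋ = 1, remainder 1
⌊2/1⌋ = 2, remainder 0

[7; 1, 2]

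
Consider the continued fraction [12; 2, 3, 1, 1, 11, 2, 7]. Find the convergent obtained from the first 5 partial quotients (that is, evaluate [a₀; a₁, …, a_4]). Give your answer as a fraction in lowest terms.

199/16

Compute successive convergents:
a_0 = 12: 12/1
a_1 = 2: 25/2
a_2 = 3: 87/7
a_3 = 1: 112/9
a_4 = 1: 199/16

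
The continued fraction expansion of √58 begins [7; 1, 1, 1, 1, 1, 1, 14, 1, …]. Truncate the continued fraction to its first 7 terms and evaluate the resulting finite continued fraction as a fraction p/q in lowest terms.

99/13

Start with 1.
1 + 1/(1/1) = 1 + 1/1 = 2/1
1 + 1/(2/1) = 1 + 1/2 = 3/2
1 + 1/(3/2) = 1 + 2/3 = 5/3
1 + 1/(5/3) = 1 + 3/5 = 8/5
1 + 1/(8/5) = 1 + 5/8 = 13/8
7 + 1/(13/8) = 7 + 8/13 = 99/13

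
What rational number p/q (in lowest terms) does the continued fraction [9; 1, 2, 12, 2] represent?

745/77

a_0 = 9: 9/1
a_1 = 1: 10/1
a_2 = 2: 29/3
a_3 = 12: 358/37
a_4 = 2: 745/77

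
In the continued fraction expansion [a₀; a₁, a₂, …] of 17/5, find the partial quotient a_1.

Run the Euclidean algorithm, recording each quotient:
17 ÷ 5 → quotient 3, remainder 2
5 ÷ 2 → quotient 2, remainder 1

2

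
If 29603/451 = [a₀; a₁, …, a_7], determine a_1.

Repeatedly divide and take the remainder:
29603 = 65·451 + 288, so a_0 = 65
451 = 1·288 + 163, so a_1 = 1

1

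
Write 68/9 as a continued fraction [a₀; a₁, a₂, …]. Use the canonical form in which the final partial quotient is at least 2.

⌊68/9⌋ = 7, remainder 5
⌊9/5⌋ = 1, remainder 4
⌊5/4⌋ = 1, remainder 1
⌊4/1⌋ = 4, remainder 0

[7; 1, 1, 4]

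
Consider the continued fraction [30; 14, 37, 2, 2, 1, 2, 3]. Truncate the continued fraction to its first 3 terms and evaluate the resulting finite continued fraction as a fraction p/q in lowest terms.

15607/519

a_0 = 30: 30/1
a_1 = 14: 421/14
a_2 = 37: 15607/519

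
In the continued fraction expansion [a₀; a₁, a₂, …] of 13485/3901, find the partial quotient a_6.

⌊13485/3901⌋ = 3, remainder 1782
⌊3901/1782⌋ = 2, remainder 337
⌊1782/337⌋ = 5, remainder 97
⌊337/97⌋ = 3, remainder 46
⌊97/46⌋ = 2, remainder 5
⌊46/5⌋ = 9, remainder 1
⌊5/1⌋ = 5, remainder 0

5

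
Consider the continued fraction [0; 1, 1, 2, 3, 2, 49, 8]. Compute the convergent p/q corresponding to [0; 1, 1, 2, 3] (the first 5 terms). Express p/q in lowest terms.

Start with 3.
2 + 1/(3/1) = 2 + 1/3 = 7/3
1 + 1/(7/3) = 1 + 3/7 = 10/7
1 + 1/(10/7) = 1 + 7/10 = 17/10
0 + 1/(17/10) = 0 + 10/17 = 10/17

10/17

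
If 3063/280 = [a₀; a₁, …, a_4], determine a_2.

3063 = 10·280 + 263, so a_0 = 10
280 = 1·263 + 17, so a_1 = 1
263 = 15·17 + 8, so a_2 = 15

15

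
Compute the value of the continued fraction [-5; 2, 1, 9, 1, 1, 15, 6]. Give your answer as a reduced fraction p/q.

-26738/5743

Start with 6.
15 + 1/(6/1) = 15 + 1/6 = 91/6
1 + 1/(91/6) = 1 + 6/91 = 97/91
1 + 1/(97/91) = 1 + 91/97 = 188/97
9 + 1/(188/97) = 9 + 97/188 = 1789/188
1 + 1/(1789/188) = 1 + 188/1789 = 1977/1789
2 + 1/(1977/1789) = 2 + 1789/1977 = 5743/1977
-5 + 1/(5743/1977) = -5 + 1977/5743 = -26738/5743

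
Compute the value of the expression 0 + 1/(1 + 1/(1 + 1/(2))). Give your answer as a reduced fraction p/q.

3/5

Use the convergent recurrence hₖ = aₖ·hₖ₋₁ + hₖ₋₂ (and likewise for the denominators kₖ):
a_0 = 0: 0/1
a_1 = 1: 1/1
a_2 = 1: 1/2
a_3 = 2: 3/5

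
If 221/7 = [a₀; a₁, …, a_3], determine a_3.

3

⌊221/7⌋ = 31, remainder 4
⌊7/4⌋ = 1, remainder 3
⌊4/3⌋ = 1, remainder 1
⌊3/1⌋ = 3, remainder 0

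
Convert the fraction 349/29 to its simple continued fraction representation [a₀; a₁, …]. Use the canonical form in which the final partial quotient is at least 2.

Run the Euclidean algorithm, recording each quotient:
349 = 12·29 + 1, so a_0 = 12
29 = 29·1 + 0, so a_1 = 29

[12; 29]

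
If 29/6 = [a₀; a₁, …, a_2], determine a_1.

29 = 4·6 + 5, so a_0 = 4
6 = 1·5 + 1, so a_1 = 1

1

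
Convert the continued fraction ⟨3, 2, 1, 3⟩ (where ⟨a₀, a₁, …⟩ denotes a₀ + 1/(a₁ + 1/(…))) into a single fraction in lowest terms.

37/11

a_0 = 3: 3/1
a_1 = 2: 7/2
a_2 = 1: 10/3
a_3 = 3: 37/11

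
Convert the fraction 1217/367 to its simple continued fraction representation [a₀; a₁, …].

[3; 3, 6, 9, 2]

Run the Euclidean algorithm, recording each quotient:
1217 = 3·367 + 116, so a_0 = 3
367 = 3·116 + 19, so a_1 = 3
116 = 6·19 + 2, so a_2 = 6
19 = 9·2 + 1, so a_3 = 9
2 = 2·1 + 0, so a_4 = 2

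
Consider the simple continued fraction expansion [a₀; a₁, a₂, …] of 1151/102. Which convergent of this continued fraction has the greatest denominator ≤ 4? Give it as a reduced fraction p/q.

45/4

a_0 = 11: 11/1  (≤ bound)
a_1 = 3: 34/3  (≤ bound)
a_2 = 1: 45/4  (≤ bound)
a_3 = 1: 79/7  (> 4, stop)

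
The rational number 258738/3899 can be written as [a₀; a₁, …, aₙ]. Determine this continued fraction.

[66; 2, 1, 3, 2, 16, 1, 8]

Run the Euclidean algorithm, recording each quotient:
⌊258738/3899⌋ = 66, remainder 1404
⌊3899/1404⌋ = 2, remainder 1091
⌊1404/1091⌋ = 1, remainder 313
⌊1091/313⌋ = 3, remainder 152
⌊313/152⌋ = 2, remainder 9
⌊152/9⌋ = 16, remainder 8
⌊9/8⌋ = 1, remainder 1
⌊8/1⌋ = 8, remainder 0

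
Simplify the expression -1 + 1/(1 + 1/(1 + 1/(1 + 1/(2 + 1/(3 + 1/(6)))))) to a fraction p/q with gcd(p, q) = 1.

-63/170

Work from the innermost term outward:
Start with 6.
3 + 1/(6/1) = 3 + 1/6 = 19/6
2 + 1/(19/6) = 2 + 6/19 = 44/19
1 + 1/(44/19) = 1 + 19/44 = 63/44
1 + 1/(63/44) = 1 + 44/63 = 107/63
1 + 1/(107/63) = 1 + 63/107 = 170/107
-1 + 1/(170/107) = -1 + 107/170 = -63/170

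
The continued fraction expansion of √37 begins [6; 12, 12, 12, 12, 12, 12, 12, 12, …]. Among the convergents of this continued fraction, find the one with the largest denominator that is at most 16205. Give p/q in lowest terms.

List convergents until the denominator exceeds the bound:
a_0 = 6: 6/1  (≤ bound)
a_1 = 12: 73/12  (≤ bound)
a_2 = 12: 882/145  (≤ bound)
a_3 = 12: 10657/1752  (≤ bound)
a_4 = 12: 128766/21169  (> 16205, stop)

10657/1752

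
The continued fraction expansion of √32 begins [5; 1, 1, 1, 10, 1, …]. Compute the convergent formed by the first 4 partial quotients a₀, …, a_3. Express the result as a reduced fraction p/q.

17/3

Start with 1.
1 + 1/(1/1) = 1 + 1/1 = 2/1
1 + 1/(2/1) = 1 + 1/2 = 3/2
5 + 1/(3/2) = 5 + 2/3 = 17/3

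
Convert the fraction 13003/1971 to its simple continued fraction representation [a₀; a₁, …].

13003 ÷ 1971 → quotient 6, remainder 1177
1971 ÷ 1177 → quotient 1, remainder 794
1177 ÷ 794 → quotient 1, remainder 383
794 ÷ 383 → quotient 2, remainder 28
383 ÷ 28 → quotient 13, remainder 19
28 ÷ 19 → quotient 1, remainder 9
19 ÷ 9 → quotient 2, remainder 1
9 ÷ 1 → quotient 9, remainder 0

[6; 1, 1, 2, 13, 1, 2, 9]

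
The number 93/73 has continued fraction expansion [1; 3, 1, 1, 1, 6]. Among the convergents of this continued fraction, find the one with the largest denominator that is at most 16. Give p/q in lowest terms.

a_0 = 1: 1/1  (≤ bound)
a_1 = 3: 4/3  (≤ bound)
a_2 = 1: 5/4  (≤ bound)
a_3 = 1: 9/7  (≤ bound)
a_4 = 1: 14/11  (≤ bound)
a_5 = 6: 93/73  (> 16, stop)

14/11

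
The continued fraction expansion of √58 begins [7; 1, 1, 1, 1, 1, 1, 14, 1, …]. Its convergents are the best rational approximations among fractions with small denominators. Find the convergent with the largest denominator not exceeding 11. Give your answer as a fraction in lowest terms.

61/8

a_0 = 7: 7/1  (≤ bound)
a_1 = 1: 8/1  (≤ bound)
a_2 = 1: 15/2  (≤ bound)
a_3 = 1: 23/3  (≤ bound)
a_4 = 1: 38/5  (≤ bound)
a_5 = 1: 61/8  (≤ bound)
a_6 = 1: 99/13  (> 11, stop)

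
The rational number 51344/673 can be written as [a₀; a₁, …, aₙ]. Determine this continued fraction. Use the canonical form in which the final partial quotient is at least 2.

51344 = 76·673 + 196, so a_0 = 76
673 = 3·196 + 85, so a_1 = 3
196 = 2·85 + 26, so a_2 = 2
85 = 3·26 + 7, so a_3 = 3
26 = 3·7 + 5, so a_4 = 3
7 = 1·5 + 2, so a_5 = 1
5 = 2·2 + 1, so a_6 = 2
2 = 2·1 + 0, so a_7 = 2

[76; 3, 2, 3, 3, 1, 2, 2]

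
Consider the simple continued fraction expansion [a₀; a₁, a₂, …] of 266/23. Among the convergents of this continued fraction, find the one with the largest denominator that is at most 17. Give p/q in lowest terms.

81/7

List convergents until the denominator exceeds the bound:
a_0 = 11: 11/1  (≤ bound)
a_1 = 1: 12/1  (≤ bound)
a_2 = 1: 23/2  (≤ bound)
a_3 = 3: 81/7  (≤ bound)
a_4 = 3: 266/23  (> 17, stop)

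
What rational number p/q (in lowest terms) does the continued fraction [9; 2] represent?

19/2

a_0 = 9: 9/1
a_1 = 2: 19/2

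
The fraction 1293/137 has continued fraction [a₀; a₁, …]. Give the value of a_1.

1293 ÷ 137 → quotient 9, remainder 60
137 ÷ 60 → quotient 2, remainder 17

2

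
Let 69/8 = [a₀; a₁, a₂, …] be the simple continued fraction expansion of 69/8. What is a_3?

⌊69/8⌋ = 8, remainder 5
⌊8/5⌋ = 1, remainder 3
⌊5/3⌋ = 1, remainder 2
⌊3/2⌋ = 1, remainder 1

1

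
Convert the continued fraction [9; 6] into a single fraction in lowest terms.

Build up convergents one term at a time:
a_0 = 9: 9/1
a_1 = 6: 55/6

55/6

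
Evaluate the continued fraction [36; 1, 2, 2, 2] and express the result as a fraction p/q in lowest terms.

Start with 2.
2 + 1/(2/1) = 2 + 1/2 = 5/2
2 + 1/(5/2) = 2 + 2/5 = 12/5
1 + 1/(12/5) = 1 + 5/12 = 17/12
36 + 1/(17/12) = 36 + 12/17 = 624/17

624/17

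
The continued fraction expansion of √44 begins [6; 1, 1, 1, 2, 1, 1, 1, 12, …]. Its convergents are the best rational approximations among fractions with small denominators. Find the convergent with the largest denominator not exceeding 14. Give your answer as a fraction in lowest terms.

73/11

List convergents until the denominator exceeds the bound:
a_0 = 6: 6/1  (≤ bound)
a_1 = 1: 7/1  (≤ bound)
a_2 = 1: 13/2  (≤ bound)
a_3 = 1: 20/3  (≤ bound)
a_4 = 2: 53/8  (≤ bound)
a_5 = 1: 73/11  (≤ bound)
a_6 = 1: 126/19  (> 14, stop)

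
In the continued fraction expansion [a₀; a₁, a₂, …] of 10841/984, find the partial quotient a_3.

10841 ÷ 984 → quotient 11, remainder 17
984 ÷ 17 → quotient 57, remainder 15
17 ÷ 15 → quotient 1, remainder 2
15 ÷ 2 → quotient 7, remainder 1

7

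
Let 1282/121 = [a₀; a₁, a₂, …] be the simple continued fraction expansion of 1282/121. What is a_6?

2

1282 = 10·121 + 72, so a_0 = 10
121 = 1·72 + 49, so a_1 = 1
72 = 1·49 + 23, so a_2 = 1
49 = 2·23 + 3, so a_3 = 2
23 = 7·3 + 2, so a_4 = 7
3 = 1·2 + 1, so a_5 = 1
2 = 2·1 + 0, so a_6 = 2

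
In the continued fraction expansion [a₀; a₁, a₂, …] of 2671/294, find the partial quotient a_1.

Run the Euclidean algorithm, recording each quotient:
⌊2671/294⌋ = 9, remainder 25
⌊294/25⌋ = 11, remainder 19

11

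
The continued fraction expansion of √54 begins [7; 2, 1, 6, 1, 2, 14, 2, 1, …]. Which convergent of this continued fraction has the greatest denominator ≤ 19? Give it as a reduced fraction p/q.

22/3

a_0 = 7: 7/1  (≤ bound)
a_1 = 2: 15/2  (≤ bound)
a_2 = 1: 22/3  (≤ bound)
a_3 = 6: 147/20  (> 19, stop)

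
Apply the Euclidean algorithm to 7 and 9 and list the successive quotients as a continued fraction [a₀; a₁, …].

[0; 1, 3, 2]

7 = 0·9 + 7, so a_0 = 0
9 = 1·7 + 2, so a_1 = 1
7 = 3·2 + 1, so a_2 = 3
2 = 2·1 + 0, so a_3 = 2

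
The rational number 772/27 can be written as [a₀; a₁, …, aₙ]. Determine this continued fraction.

Apply division with remainder until the remainder is 0:
772 = 28·27 + 16, so a_0 = 28
27 = 1·16 + 11, so a_1 = 1
16 = 1·11 + 5, so a_2 = 1
11 = 2·5 + 1, so a_3 = 2
5 = 5·1 + 0, so a_4 = 5

[28; 1, 1, 2, 5]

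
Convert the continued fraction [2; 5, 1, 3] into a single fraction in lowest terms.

50/23

a_0 = 2: 2/1
a_1 = 5: 11/5
a_2 = 1: 13/6
a_3 = 3: 50/23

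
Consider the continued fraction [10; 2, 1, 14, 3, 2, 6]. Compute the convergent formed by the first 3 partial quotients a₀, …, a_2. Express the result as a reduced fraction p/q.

31/3

Start with 1.
2 + 1/(1/1) = 2 + 1/1 = 3/1
10 + 1/(3/1) = 10 + 1/3 = 31/3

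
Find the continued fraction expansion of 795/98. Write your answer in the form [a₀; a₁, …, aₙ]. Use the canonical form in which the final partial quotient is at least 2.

795 = 8·98 + 11, so a_0 = 8
98 = 8·11 + 10, so a_1 = 8
11 = 1·10 + 1, so a_2 = 1
10 = 10·1 + 0, so a_3 = 10

[8; 8, 1, 10]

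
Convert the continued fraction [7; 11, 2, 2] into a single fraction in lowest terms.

404/57

Start with 2.
2 + 1/(2/1) = 2 + 1/2 = 5/2
11 + 1/(5/2) = 11 + 2/5 = 57/5
7 + 1/(57/5) = 7 + 5/57 = 404/57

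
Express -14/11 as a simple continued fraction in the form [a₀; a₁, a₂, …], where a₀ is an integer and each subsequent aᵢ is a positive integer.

[-2; 1, 2, 1, 2]

-14 ÷ 11 → quotient -2, remainder 8
11 ÷ 8 → quotient 1, remainder 3
8 ÷ 3 → quotient 2, remainder 2
3 ÷ 2 → quotient 1, remainder 1
2 ÷ 1 → quotient 2, remainder 0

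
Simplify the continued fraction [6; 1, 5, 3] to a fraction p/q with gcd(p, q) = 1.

Work from the innermost term outward:
Start with 3.
5 + 1/(3/1) = 5 + 1/3 = 16/3
1 + 1/(16/3) = 1 + 3/16 = 19/16
6 + 1/(19/16) = 6 + 16/19 = 130/19

130/19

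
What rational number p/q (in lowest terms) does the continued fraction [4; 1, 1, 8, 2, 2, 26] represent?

10641/2350

a_0 = 4: 4/1
a_1 = 1: 5/1
a_2 = 1: 9/2
a_3 = 8: 77/17
a_4 = 2: 163/36
a_5 = 2: 403/89
a_6 = 26: 10641/2350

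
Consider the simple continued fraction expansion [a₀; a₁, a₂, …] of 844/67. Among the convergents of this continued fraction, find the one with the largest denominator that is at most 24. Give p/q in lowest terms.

63/5

a_0 = 12: 12/1  (≤ bound)
a_1 = 1: 13/1  (≤ bound)
a_2 = 1: 25/2  (≤ bound)
a_3 = 2: 63/5  (≤ bound)
a_4 = 13: 844/67  (> 24, stop)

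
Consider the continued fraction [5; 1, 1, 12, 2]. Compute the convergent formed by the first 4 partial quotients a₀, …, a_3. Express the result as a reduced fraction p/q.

Work from the innermost term outward:
Start with 12.
1 + 1/(12/1) = 1 + 1/12 = 13/12
1 + 1/(13/12) = 1 + 12/13 = 25/13
5 + 1/(25/13) = 5 + 13/25 = 138/25

138/25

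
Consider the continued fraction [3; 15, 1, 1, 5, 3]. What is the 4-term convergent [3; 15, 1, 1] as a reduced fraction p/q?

95/31

a_0 = 3: 3/1
a_1 = 15: 46/15
a_2 = 1: 49/16
a_3 = 1: 95/31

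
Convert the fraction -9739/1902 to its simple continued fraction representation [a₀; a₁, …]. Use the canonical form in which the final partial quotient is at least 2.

[-6; 1, 7, 3, 3, 1, 2, 6]

Apply division with remainder until the remainder is 0:
-9739 = -6·1902 + 1673, so a_0 = -6
1902 = 1·1673 + 229, so a_1 = 1
1673 = 7·229 + 70, so a_2 = 7
229 = 3·70 + 19, so a_3 = 3
70 = 3·19 + 13, so a_4 = 3
19 = 1·13 + 6, so a_5 = 1
13 = 2·6 + 1, so a_6 = 2
6 = 6·1 + 0, so a_7 = 6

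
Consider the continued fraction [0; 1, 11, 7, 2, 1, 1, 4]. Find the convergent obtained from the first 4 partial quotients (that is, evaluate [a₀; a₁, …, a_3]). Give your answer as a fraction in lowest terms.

Start with 7.
11 + 1/(7/1) = 11 + 1/7 = 78/7
1 + 1/(78/7) = 1 + 7/78 = 85/78
0 + 1/(85/78) = 0 + 78/85 = 78/85

78/85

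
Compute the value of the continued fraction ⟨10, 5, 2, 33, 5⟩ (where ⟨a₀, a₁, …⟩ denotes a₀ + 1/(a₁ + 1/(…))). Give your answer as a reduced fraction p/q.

18847/1851

Start with 5.
33 + 1/(5/1) = 33 + 1/5 = 166/5
2 + 1/(166/5) = 2 + 5/166 = 337/166
5 + 1/(337/166) = 5 + 166/337 = 1851/337
10 + 1/(1851/337) = 10 + 337/1851 = 18847/1851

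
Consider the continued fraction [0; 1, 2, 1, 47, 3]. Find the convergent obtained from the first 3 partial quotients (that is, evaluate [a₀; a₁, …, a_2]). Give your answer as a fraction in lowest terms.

2/3

Work from the innermost term outward:
Start with 2.
1 + 1/(2/1) = 1 + 1/2 = 3/2
0 + 1/(3/2) = 0 + 2/3 = 2/3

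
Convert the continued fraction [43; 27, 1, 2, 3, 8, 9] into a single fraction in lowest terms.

a_0 = 43: 43/1
a_1 = 27: 1162/27
a_2 = 1: 1205/28
a_3 = 2: 3572/83
a_4 = 3: 11921/277
a_5 = 8: 98940/2299
a_6 = 9: 902381/20968

902381/20968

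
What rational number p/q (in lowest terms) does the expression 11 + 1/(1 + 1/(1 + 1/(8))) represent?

a_0 = 11: 11/1
a_1 = 1: 12/1
a_2 = 1: 23/2
a_3 = 8: 196/17

196/17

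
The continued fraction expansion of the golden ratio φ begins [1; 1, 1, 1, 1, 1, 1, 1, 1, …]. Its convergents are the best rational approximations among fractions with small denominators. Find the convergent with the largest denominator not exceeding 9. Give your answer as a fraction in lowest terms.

13/8

a_0 = 1: 1/1  (≤ bound)
a_1 = 1: 2/1  (≤ bound)
a_2 = 1: 3/2  (≤ bound)
a_3 = 1: 5/3  (≤ bound)
a_4 = 1: 8/5  (≤ bound)
a_5 = 1: 13/8  (≤ bound)
a_6 = 1: 21/13  (> 9, stop)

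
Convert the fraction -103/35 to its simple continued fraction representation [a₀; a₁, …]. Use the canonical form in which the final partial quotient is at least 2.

[-3; 17, 2]

⌊-103/35⌋ = -3, remainder 2
⌊35/2⌋ = 17, remainder 1
⌊2/1⌋ = 2, remainder 0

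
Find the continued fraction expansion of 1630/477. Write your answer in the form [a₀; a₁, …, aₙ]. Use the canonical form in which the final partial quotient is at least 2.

Run the Euclidean algorithm, recording each quotient:
1630 ÷ 477 → quotient 3, remainder 199
477 ÷ 199 → quotient 2, remainder 79
199 ÷ 79 → quotient 2, remainder 41
79 ÷ 41 → quotient 1, remainder 38
41 ÷ 38 → quotient 1, remainder 3
38 ÷ 3 → quotient 12, remainder 2
3 ÷ 2 → quotient 1, remainder 1
2 ÷ 1 → quotient 2, remainder 0

[3; 2, 2, 1, 1, 12, 1, 2]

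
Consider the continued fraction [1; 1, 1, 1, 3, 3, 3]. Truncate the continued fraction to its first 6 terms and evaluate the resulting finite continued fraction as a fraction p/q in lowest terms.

a_0 = 1: 1/1
a_1 = 1: 2/1
a_2 = 1: 3/2
a_3 = 1: 5/3
a_4 = 3: 18/11
a_5 = 3: 59/36

59/36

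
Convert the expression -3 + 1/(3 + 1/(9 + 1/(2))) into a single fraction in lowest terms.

Start with 2.
9 + 1/(2/1) = 9 + 1/2 = 19/2
3 + 1/(19/2) = 3 + 2/19 = 59/19
-3 + 1/(59/19) = -3 + 19/59 = -158/59

-158/59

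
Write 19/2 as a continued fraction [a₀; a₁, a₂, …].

[9; 2]

Apply division with remainder until the remainder is 0:
19 ÷ 2 → quotient 9, remainder 1
2 ÷ 1 → quotient 2, remainder 0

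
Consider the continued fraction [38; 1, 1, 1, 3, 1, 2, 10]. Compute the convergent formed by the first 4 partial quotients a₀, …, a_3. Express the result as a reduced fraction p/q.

a_0 = 38: 38/1
a_1 = 1: 39/1
a_2 = 1: 77/2
a_3 = 1: 116/3

116/3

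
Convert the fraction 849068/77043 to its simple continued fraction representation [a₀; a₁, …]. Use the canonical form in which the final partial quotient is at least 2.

[11; 48, 3, 3, 3, 4, 11]

Run the Euclidean algorithm, recording each quotient:
⌊849068/77043⌋ = 11, remainder 1595
⌊77043/1595⌋ = 48, remainder 483
⌊1595/483⌋ = 3, remainder 146
⌊483/146⌋ = 3, remainder 45
⌊146/45⌋ = 3, remainder 11
⌊45/11⌋ = 4, remainder 1
⌊11/1⌋ = 11, remainder 0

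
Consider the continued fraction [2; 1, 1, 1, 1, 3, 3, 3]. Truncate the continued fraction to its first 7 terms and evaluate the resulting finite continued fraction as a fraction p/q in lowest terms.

154/59

Start with 3.
3 + 1/(3/1) = 3 + 1/3 = 10/3
1 + 1/(10/3) = 1 + 3/10 = 13/10
1 + 1/(13/10) = 1 + 10/13 = 23/13
1 + 1/(23/13) = 1 + 13/23 = 36/23
1 + 1/(36/23) = 1 + 23/36 = 59/36
2 + 1/(59/36) = 2 + 36/59 = 154/59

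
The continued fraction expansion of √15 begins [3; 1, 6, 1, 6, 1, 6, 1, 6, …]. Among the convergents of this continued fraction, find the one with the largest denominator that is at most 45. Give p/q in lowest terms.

31/8

a_0 = 3: 3/1  (≤ bound)
a_1 = 1: 4/1  (≤ bound)
a_2 = 6: 27/7  (≤ bound)
a_3 = 1: 31/8  (≤ bound)
a_4 = 6: 213/55  (> 45, stop)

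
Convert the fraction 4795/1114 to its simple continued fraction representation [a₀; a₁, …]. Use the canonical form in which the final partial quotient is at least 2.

Repeatedly divide and take the remainder:
⌊4795/1114⌋ = 4, remainder 339
⌊1114/339⌋ = 3, remainder 97
⌊339/97⌋ = 3, remainder 48
⌊97/48⌋ = 2, remainder 1
⌊48/1⌋ = 48, remainder 0

[4; 3, 3, 2, 48]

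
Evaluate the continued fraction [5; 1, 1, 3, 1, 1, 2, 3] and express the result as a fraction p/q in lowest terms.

Use the convergent recurrence hₖ = aₖ·hₖ₋₁ + hₖ₋₂ (and likewise for the denominators kₖ):
a_0 = 5: 5/1
a_1 = 1: 6/1
a_2 = 1: 11/2
a_3 = 3: 39/7
a_4 = 1: 50/9
a_5 = 1: 89/16
a_6 = 2: 228/41
a_7 = 3: 773/139

773/139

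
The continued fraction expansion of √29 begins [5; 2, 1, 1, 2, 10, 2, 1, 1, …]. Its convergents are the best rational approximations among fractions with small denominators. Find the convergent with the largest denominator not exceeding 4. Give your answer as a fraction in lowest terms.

16/3

a_0 = 5: 5/1  (≤ bound)
a_1 = 2: 11/2  (≤ bound)
a_2 = 1: 16/3  (≤ bound)
a_3 = 1: 27/5  (> 4, stop)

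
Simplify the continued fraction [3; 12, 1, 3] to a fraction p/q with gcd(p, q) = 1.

a_0 = 3: 3/1
a_1 = 12: 37/12
a_2 = 1: 40/13
a_3 = 3: 157/51

157/51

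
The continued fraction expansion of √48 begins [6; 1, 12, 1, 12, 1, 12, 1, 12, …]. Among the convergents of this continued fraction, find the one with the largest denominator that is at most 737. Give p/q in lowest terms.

1351/195

a_0 = 6: 6/1  (≤ bound)
a_1 = 1: 7/1  (≤ bound)
a_2 = 12: 90/13  (≤ bound)
a_3 = 1: 97/14  (≤ bound)
a_4 = 12: 1254/181  (≤ bound)
a_5 = 1: 1351/195  (≤ bound)
a_6 = 12: 17466/2521  (> 737, stop)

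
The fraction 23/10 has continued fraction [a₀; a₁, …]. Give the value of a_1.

3

⌊23/10⌋ = 2, remainder 3
⌊10/3⌋ = 3, remainder 1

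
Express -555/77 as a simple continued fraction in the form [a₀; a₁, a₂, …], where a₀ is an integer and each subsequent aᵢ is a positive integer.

⌊-555/77⌋ = -8, remainder 61
⌊77/61⌋ = 1, remainder 16
⌊61/16⌋ = 3, remainder 13
⌊16/13⌋ = 1, remainder 3
⌊13/3⌋ = 4, remainder 1
⌊3/1⌋ = 3, remainder 0

[-8; 1, 3, 1, 4, 3]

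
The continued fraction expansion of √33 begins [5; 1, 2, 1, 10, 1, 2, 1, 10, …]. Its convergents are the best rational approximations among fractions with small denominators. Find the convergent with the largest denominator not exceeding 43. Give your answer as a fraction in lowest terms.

List convergents until the denominator exceeds the bound:
a_0 = 5: 5/1  (≤ bound)
a_1 = 1: 6/1  (≤ bound)
a_2 = 2: 17/3  (≤ bound)
a_3 = 1: 23/4  (≤ bound)
a_4 = 10: 247/43  (≤ bound)
a_5 = 1: 270/47  (> 43, stop)

247/43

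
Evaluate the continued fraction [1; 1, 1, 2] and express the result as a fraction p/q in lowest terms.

8/5

Start with 2.
1 + 1/(2/1) = 1 + 1/2 = 3/2
1 + 1/(3/2) = 1 + 2/3 = 5/3
1 + 1/(5/3) = 1 + 3/5 = 8/5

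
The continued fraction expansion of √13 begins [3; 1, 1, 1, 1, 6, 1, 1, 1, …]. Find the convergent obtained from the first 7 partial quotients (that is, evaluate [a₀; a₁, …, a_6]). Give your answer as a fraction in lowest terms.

Use the convergent recurrence hₖ = aₖ·hₖ₋₁ + hₖ₋₂ (and likewise for the denominators kₖ):
a_0 = 3: 3/1
a_1 = 1: 4/1
a_2 = 1: 7/2
a_3 = 1: 11/3
a_4 = 1: 18/5
a_5 = 6: 119/33
a_6 = 1: 137/38

137/38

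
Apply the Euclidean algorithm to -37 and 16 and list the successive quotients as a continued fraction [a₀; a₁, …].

-37 ÷ 16 → quotient -3, remainder 11
16 ÷ 11 → quotient 1, remainder 5
11 ÷ 5 → quotient 2, remainder 1
5 ÷ 1 → quotient 5, remainder 0

[-3; 1, 2, 5]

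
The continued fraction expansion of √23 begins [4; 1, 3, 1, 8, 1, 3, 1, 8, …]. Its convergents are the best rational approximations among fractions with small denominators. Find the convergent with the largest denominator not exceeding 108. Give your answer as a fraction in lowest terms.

List convergents until the denominator exceeds the bound:
a_0 = 4: 4/1  (≤ bound)
a_1 = 1: 5/1  (≤ bound)
a_2 = 3: 19/4  (≤ bound)
a_3 = 1: 24/5  (≤ bound)
a_4 = 8: 211/44  (≤ bound)
a_5 = 1: 235/49  (≤ bound)
a_6 = 3: 916/191  (> 108, stop)

235/49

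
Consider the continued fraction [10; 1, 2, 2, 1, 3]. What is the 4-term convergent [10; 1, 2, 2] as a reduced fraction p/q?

Start with 2.
2 + 1/(2/1) = 2 + 1/2 = 5/2
1 + 1/(5/2) = 1 + 2/5 = 7/5
10 + 1/(7/5) = 10 + 5/7 = 75/7

75/7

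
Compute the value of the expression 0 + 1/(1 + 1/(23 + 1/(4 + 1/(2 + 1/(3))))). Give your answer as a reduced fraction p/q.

a_0 = 0: 0/1
a_1 = 1: 1/1
a_2 = 23: 23/24
a_3 = 4: 93/97
a_4 = 2: 209/218
a_5 = 3: 720/751

720/751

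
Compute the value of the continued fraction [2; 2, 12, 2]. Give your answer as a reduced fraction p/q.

Start with 2.
12 + 1/(2/1) = 12 + 1/2 = 25/2
2 + 1/(25/2) = 2 + 2/25 = 52/25
2 + 1/(52/25) = 2 + 25/52 = 129/52

129/52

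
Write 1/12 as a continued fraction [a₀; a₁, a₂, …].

[0; 12]

Apply division with remainder until the remainder is 0:
⌊1/12⌋ = 0, remainder 1
⌊12/1⌋ = 12, remainder 0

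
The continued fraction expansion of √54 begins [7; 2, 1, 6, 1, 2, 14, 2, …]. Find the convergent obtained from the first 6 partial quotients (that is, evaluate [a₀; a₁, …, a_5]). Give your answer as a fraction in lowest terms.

Start with 2.
1 + 1/(2/1) = 1 + 1/2 = 3/2
6 + 1/(3/2) = 6 + 2/3 = 20/3
1 + 1/(20/3) = 1 + 3/20 = 23/20
2 + 1/(23/20) = 2 + 20/23 = 66/23
7 + 1/(66/23) = 7 + 23/66 = 485/66

485/66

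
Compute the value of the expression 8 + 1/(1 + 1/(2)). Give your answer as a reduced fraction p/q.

Compute successive convergents:
a_0 = 8: 8/1
a_1 = 1: 9/1
a_2 = 2: 26/3

26/3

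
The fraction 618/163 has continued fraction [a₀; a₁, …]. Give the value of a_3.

618 = 3·163 + 129, so a_0 = 3
163 = 1·129 + 34, so a_1 = 1
129 = 3·34 + 27, so a_2 = 3
34 = 1·27 + 7, so a_3 = 1

1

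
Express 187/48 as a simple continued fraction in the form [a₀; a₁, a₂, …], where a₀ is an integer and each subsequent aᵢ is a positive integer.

[3; 1, 8, 1, 1, 2]

⌊187/48⌋ = 3, remainder 43
⌊48/43⌋ = 1, remainder 5
⌊43/5⌋ = 8, remainder 3
⌊5/3⌋ = 1, remainder 2
⌊3/2⌋ = 1, remainder 1
⌊2/1⌋ = 2, remainder 0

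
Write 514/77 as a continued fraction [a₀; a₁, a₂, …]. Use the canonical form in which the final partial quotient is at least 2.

[6; 1, 2, 12, 2]

514 ÷ 77 → quotient 6, remainder 52
77 ÷ 52 → quotient 1, remainder 25
52 ÷ 25 → quotient 2, remainder 2
25 ÷ 2 → quotient 12, remainder 1
2 ÷ 1 → quotient 2, remainder 0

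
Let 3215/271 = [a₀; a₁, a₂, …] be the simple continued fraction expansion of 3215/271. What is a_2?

6

3215 = 11·271 + 234, so a_0 = 11
271 = 1·234 + 37, so a_1 = 1
234 = 6·37 + 12, so a_2 = 6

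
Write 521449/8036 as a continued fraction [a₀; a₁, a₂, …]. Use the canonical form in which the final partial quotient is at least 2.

[64; 1, 8, 52, 2, 2, 3]

Run the Euclidean algorithm, recording each quotient:
521449 ÷ 8036 → quotient 64, remainder 7145
8036 ÷ 7145 → quotient 1, remainder 891
7145 ÷ 891 → quotient 8, remainder 17
891 ÷ 17 → quotient 52, remainder 7
17 ÷ 7 → quotient 2, remainder 3
7 ÷ 3 → quotient 2, remainder 1
3 ÷ 1 → quotient 3, remainder 0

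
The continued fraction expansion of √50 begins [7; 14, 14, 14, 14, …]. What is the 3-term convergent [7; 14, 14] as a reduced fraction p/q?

Use the convergent recurrence hₖ = aₖ·hₖ₋₁ + hₖ₋₂ (and likewise for the denominators kₖ):
a_0 = 7: 7/1
a_1 = 14: 99/14
a_2 = 14: 1393/197

1393/197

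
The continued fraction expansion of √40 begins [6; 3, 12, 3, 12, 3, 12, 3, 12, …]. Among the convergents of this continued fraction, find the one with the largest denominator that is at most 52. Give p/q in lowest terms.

List convergents until the denominator exceeds the bound:
a_0 = 6: 6/1  (≤ bound)
a_1 = 3: 19/3  (≤ bound)
a_2 = 12: 234/37  (≤ bound)
a_3 = 3: 721/114  (> 52, stop)

234/37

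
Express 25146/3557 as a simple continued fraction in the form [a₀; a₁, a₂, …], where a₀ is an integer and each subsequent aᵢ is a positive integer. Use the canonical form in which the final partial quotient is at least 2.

Repeatedly divide and take the remainder:
25146 = 7·3557 + 247, so a_0 = 7
3557 = 14·247 + 99, so a_1 = 14
247 = 2·99 + 49, so a_2 = 2
99 = 2·49 + 1, so a_3 = 2
49 = 49·1 + 0, so a_4 = 49

[7; 14, 2, 2, 49]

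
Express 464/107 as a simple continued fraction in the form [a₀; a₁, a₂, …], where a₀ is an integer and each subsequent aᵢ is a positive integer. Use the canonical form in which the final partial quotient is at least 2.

Run the Euclidean algorithm, recording each quotient:
464 = 4·107 + 36, so a_0 = 4
107 = 2·36 + 35, so a_1 = 2
36 = 1·35 + 1, so a_2 = 1
35 = 35·1 + 0, so a_3 = 35

[4; 2, 1, 35]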